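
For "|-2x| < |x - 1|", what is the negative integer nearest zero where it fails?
Testing negative integers from -1 downward:
x = -1: LHS = |-2·(-1)| = |2| = 2, RHS = |(-1) - 1| = |-2| = 2; 2 < 2 — FAILS  ← closest negative counterexample to 0

Answer: x = -1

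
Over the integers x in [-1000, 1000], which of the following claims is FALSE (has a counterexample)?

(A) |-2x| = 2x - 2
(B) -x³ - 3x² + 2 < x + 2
(A) x = 0: LHS = |-2·0| = |0| = 0, RHS = 2·0 - 2 = -2; 0 = -2 — FAILS
(B) x = 0: LHS = -0³ - 3·0² + 2 = 2, RHS = 0 + 2 = 2; 2 < 2 — FAILS

Answer: Both A and B are false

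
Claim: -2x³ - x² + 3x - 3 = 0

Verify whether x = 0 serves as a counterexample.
Substitute x = 0 into the relation:
x = 0: LHS = -2·0³ - 0² + 3·0 - 3 = -3; -3 = 0 — FAILS

Since the claim fails at x = 0, this value is a counterexample.

Answer: Yes, x = 0 is a counterexample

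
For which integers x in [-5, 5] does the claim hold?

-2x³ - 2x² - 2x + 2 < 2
Holds for: {1, 2, 3, 4, 5}
Fails for: {-5, -4, -3, -2, -1, 0}

Answer: {1, 2, 3, 4, 5}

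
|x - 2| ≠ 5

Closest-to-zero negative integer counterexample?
Testing negative integers from -1 downward:
x = -1: LHS = |(-1) - 2| = |-3| = 3; 3 ≠ 5 — holds
x = -2: LHS = |(-2) - 2| = |-4| = 4; 4 ≠ 5 — holds
x = -3: LHS = |(-3) - 2| = |-5| = 5; 5 ≠ 5 — FAILS  ← closest negative counterexample to 0

Answer: x = -3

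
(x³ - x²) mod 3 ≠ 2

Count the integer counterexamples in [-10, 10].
For a polynomial with integer coefficients, its value mod 3 depends only on x mod 3, so it suffices to check one representative of each residue class, x = 0, 1, 2:
x = 0: LHS = (0³ - 0²) mod 3 = 0 mod 3 = 0; 0 ≠ 2 — holds
x = 1: LHS = (1³ - 1²) mod 3 = 0 mod 3 = 0; 0 ≠ 2 — holds
x = 2: LHS = (2³ - 2²) mod 3 = 4 mod 3 = 1; 1 ≠ 2 — holds
The relation holds in every residue class, so the relation holds for every integer in [-10, 10].

No counterexample appears in that range.

Answer: 0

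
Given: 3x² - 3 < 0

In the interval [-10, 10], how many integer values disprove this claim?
Counterexamples in [-10, 10]: {-10, -9, -8, -7, -6, -5, -4, -3, -2, -1, 1, 2, 3, 4, 5, 6, 7, 8, 9, 10}.

Counting them gives 20 values.

Answer: 20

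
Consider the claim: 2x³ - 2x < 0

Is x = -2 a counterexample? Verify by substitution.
Substitute x = -2 into the relation:
x = -2: LHS = 2·(-2)³ - 2·(-2) = -12; -12 < 0 — holds

The claim holds here, so x = -2 is not a counterexample. (A counterexample exists elsewhere, e.g. x = 0.)

Answer: No, x = -2 is not a counterexample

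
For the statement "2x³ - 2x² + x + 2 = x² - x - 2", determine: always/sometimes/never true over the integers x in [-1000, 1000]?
Track d = LHS − RHS over the integers in [-1000, 1000]. Equality would need d = 0, but d changes sign only between consecutive integers, jumping over 0:
x = -1: LHS = 2·(-1)³ - 2·(-1)² + (-1) + 2 = -3, RHS = (-1)² - (-1) - 2 = 0; -3 = 0 — FAILS  (d = -3)
x = 0: LHS = 2·0³ - 2·0² + 0 + 2 = 2, RHS = 0² - 0 - 2 = -2; 2 = -2 — FAILS  (d = 4)
Away from these crossings d keeps a constant sign, and checking every integer in [-1000, 1000] confirms d ≠ 0 throughout. Hence the two sides are never equal, so the claimed relation (=) fails for every integer in [-1000, 1000].

No integer in the range satisfies it.

Answer: Never true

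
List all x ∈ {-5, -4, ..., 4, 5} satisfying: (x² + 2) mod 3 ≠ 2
Holds for: {-5, -4, -2, -1, 1, 2, 4, 5}
Fails for: {-3, 0, 3}

Answer: {-5, -4, -2, -1, 1, 2, 4, 5}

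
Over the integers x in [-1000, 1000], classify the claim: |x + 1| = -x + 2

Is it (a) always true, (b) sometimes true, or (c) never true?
Track d = LHS − RHS over the integers in [-1000, 1000]. Equality would need d = 0, but d changes sign only between consecutive integers, jumping over 0:
x = 0: LHS = |0 + 1| = |1| = 1, RHS = -0 + 2 = 2; 1 = 2 — FAILS  (d = -1)
x = 1: LHS = |1 + 1| = |2| = 2, RHS = -1 + 2 = 1; 2 = 1 — FAILS  (d = 1)
Away from these crossings d keeps a constant sign, and checking every integer in [-1000, 1000] confirms d ≠ 0 throughout. Hence the two sides are never equal, so the claimed relation (=) fails for every integer in [-1000, 1000].

No integer in the range satisfies it.

Answer: Never true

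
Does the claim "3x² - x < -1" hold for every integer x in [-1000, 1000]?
The claim fails at x = 0:
x = 0: LHS = 3·0² - 0 = 0; 0 < -1 — FAILS

Because a single integer refutes it, the statement is false.

Answer: False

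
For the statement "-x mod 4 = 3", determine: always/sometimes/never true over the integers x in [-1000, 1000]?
Holds at x = 1: LHS = (-1) mod 4 = 3; 3 = 3 — holds
Fails at x = 0: LHS = (-0) mod 4 = 0 mod 4 = 0; 0 = 3 — FAILS
It is satisfied by some integers in the range but not all.

Answer: Sometimes true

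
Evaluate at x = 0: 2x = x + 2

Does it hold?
x = 0: LHS = 2·0 = 0, RHS = 0 + 2 = 2; 0 = 2 — FAILS

The relation fails at x = 0, so x = 0 is a counterexample.

Answer: No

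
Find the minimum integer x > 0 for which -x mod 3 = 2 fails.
Testing positive integers:
x = 1: LHS = (-1) mod 3 = 2; 2 = 2 — holds
x = 2: LHS = (-2) mod 3 = 1; 1 = 2 — FAILS  ← smallest positive counterexample

Answer: x = 2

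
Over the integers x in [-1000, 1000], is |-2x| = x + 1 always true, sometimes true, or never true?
Holds at x = 1: LHS = |-2·1| = |-2| = 2, RHS = 1 + 1 = 2; 2 = 2 — holds
Fails at x = 0: LHS = |-2·0| = |0| = 0, RHS = 0 + 1 = 1; 0 = 1 — FAILS
It is satisfied by some integers in the range but not all.

Answer: Sometimes true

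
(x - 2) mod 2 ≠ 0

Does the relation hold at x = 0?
x = 0: LHS = (0 - 2) mod 2 = (-2) mod 2 = 0; 0 ≠ 0 — FAILS

The relation fails at x = 0, so x = 0 is a counterexample.

Answer: No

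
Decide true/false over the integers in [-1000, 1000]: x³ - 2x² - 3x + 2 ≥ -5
The claim fails at x = -2:
x = -2: LHS = (-2)³ - 2·(-2)² - 3·(-2) + 2 = -8; -8 ≥ -5 — FAILS

Because a single integer refutes it, the statement is false.

Answer: False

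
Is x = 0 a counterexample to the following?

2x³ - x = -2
Substitute x = 0 into the relation:
x = 0: LHS = 2·0³ - 0 = 0; 0 = -2 — FAILS

Since the claim fails at x = 0, this value is a counterexample.

Answer: Yes, x = 0 is a counterexample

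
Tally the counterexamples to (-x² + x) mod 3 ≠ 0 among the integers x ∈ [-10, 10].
Counterexamples in [-10, 10]: {-9, -8, -6, -5, -3, -2, 0, 1, 3, 4, 6, 7, 9, 10}.

Counting them gives 14 values.

Answer: 14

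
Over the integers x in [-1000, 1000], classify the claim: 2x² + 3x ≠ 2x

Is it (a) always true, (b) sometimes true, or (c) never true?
Holds at x = 1: LHS = 2·1² + 3·1 = 5, RHS = 2·1 = 2; 5 ≠ 2 — holds
Fails at x = 0: LHS = 2·0² + 3·0 = 0, RHS = 2·0 = 0; 0 ≠ 0 — FAILS
It is satisfied by some integers in the range but not all.

Answer: Sometimes true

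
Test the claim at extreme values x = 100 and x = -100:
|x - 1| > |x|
x = 100: LHS = |100 - 1| = |99| = 99, RHS = |100| = 100; 99 > 100 — FAILS
x = -100: LHS = |(-100) - 1| = |-101| = 101, RHS = |-100| = 100; 101 > 100 — holds

Answer: Partially: fails for x = 100, holds for x = -100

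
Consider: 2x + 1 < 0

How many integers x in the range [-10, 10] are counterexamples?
Counterexamples in [-10, 10]: {0, 1, 2, 3, 4, 5, 6, 7, 8, 9, 10}.

Counting them gives 11 values.

Answer: 11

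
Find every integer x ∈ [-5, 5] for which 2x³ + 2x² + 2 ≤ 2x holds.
Holds for: {-5, -4, -3, -2}
Fails for: {-1, 0, 1, 2, 3, 4, 5}

Answer: {-5, -4, -3, -2}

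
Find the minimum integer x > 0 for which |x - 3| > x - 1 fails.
Testing positive integers:
x = 1: LHS = |1 - 3| = |-2| = 2, RHS = 1 - 1 = 0; 2 > 0 — holds
x = 2: LHS = |2 - 3| = |-1| = 1, RHS = 2 - 1 = 1; 1 > 1 — FAILS  ← smallest positive counterexample

Answer: x = 2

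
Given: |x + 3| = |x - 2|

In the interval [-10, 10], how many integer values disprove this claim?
Counterexamples in [-10, 10]: {-10, -9, -8, -7, -6, -5, -4, -3, -2, -1, 0, 1, 2, 3, 4, 5, 6, 7, 8, 9, 10}.

Counting them gives 21 values.

Answer: 21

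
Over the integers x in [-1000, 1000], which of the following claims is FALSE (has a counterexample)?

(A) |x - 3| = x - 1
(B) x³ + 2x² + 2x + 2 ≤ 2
(A) x = 0: LHS = |0 - 3| = |-3| = 3, RHS = 0 - 1 = -1; 3 = -1 — FAILS
(B) x = 1: LHS = 1³ + 2·1² + 2·1 + 2 = 7; 7 ≤ 2 — FAILS

Answer: Both A and B are false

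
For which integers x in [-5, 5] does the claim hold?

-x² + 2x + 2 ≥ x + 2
Holds for: {0, 1}
Fails for: {-5, -4, -3, -2, -1, 2, 3, 4, 5}

Answer: {0, 1}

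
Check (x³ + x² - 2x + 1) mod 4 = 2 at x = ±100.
x = 100: LHS = (100³ + 100² - 2·100 + 1) mod 4 = 1009801 mod 4 = 1; 1 = 2 — FAILS
x = -100: LHS = ((-100)³ + (-100)² - 2·(-100) + 1) mod 4 = (-989799) mod 4 = 1; 1 = 2 — FAILS

Answer: No, fails for both x = 100 and x = -100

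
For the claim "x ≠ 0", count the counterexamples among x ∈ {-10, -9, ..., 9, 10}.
Counterexamples in [-10, 10]: {0}.

Counting them gives 1 values.

Answer: 1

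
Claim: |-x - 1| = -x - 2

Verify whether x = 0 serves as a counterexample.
Substitute x = 0 into the relation:
x = 0: LHS = |-0 - 1| = |-1| = 1, RHS = -0 - 2 = -2; 1 = -2 — FAILS

Since the claim fails at x = 0, this value is a counterexample.

Answer: Yes, x = 0 is a counterexample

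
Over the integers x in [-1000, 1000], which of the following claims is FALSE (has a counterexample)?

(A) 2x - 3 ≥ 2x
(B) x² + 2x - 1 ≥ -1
(A) x = 0: LHS = 2·0 - 3 = -3, RHS = 2·0 = 0; -3 ≥ 0 — FAILS
(B) x = -1: LHS = (-1)² + 2·(-1) - 1 = -2; -2 ≥ -1 — FAILS

Answer: Both A and B are false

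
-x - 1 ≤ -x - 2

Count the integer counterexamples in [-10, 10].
Counterexamples in [-10, 10]: {-10, -9, -8, -7, -6, -5, -4, -3, -2, -1, 0, 1, 2, 3, 4, 5, 6, 7, 8, 9, 10}.

Counting them gives 21 values.

Answer: 21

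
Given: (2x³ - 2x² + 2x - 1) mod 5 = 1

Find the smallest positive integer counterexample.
Testing positive integers:
x = 1: LHS = (2·1³ - 2·1² + 2·1 - 1) mod 5 = 1 mod 5 = 1; 1 = 1 — holds
x = 2: LHS = (2·2³ - 2·2² + 2·2 - 1) mod 5 = 11 mod 5 = 1; 1 = 1 — holds
x = 3: LHS = (2·3³ - 2·3² + 2·3 - 1) mod 5 = 41 mod 5 = 1; 1 = 1 — holds
x = 4: LHS = (2·4³ - 2·4² + 2·4 - 1) mod 5 = 103 mod 5 = 3; 3 = 1 — FAILS  ← smallest positive counterexample

Answer: x = 4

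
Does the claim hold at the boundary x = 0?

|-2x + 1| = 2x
x = 0: LHS = |-2·0 + 1| = |1| = 1, RHS = 2·0 = 0; 1 = 0 — FAILS

The relation fails at x = 0, so x = 0 is a counterexample.

Answer: No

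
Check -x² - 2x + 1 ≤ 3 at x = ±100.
x = 100: LHS = -100² - 2·100 + 1 = -10199; -10199 ≤ 3 — holds
x = -100: LHS = -(-100)² - 2·(-100) + 1 = -9799; -9799 ≤ 3 — holds

Answer: Yes, holds for both x = 100 and x = -100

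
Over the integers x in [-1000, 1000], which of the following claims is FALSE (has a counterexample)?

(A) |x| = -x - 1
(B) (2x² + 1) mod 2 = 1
(A) x = 0: LHS = |0| = 0, RHS = -0 - 1 = -1; 0 = -1 — FAILS

(B) For a polynomial with integer coefficients, its value mod 2 depends only on x mod 2, so it suffices to check one representative of each residue class, x = 0, 1:
x = 0: LHS = (2·0² + 1) mod 2 = 1 mod 2 = 1; 1 = 1 — holds
x = 1: LHS = (2·1² + 1) mod 2 = 3 mod 2 = 1; 1 = 1 — holds
The relation holds in every residue class, so the relation holds for every integer in [-1000, 1000].

Only (A) has a counterexample.

Answer: A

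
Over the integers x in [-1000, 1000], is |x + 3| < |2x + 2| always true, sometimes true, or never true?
Holds at x = 2: LHS = |2 + 3| = |5| = 5, RHS = |2·2 + 2| = |6| = 6; 5 < 6 — holds
Fails at x = 0: LHS = |0 + 3| = |3| = 3, RHS = |2·0 + 2| = |2| = 2; 3 < 2 — FAILS
It is satisfied by some integers in the range but not all.

Answer: Sometimes true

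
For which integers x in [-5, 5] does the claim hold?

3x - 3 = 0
Holds for: {1}
Fails for: {-5, -4, -3, -2, -1, 0, 2, 3, 4, 5}

Answer: {1}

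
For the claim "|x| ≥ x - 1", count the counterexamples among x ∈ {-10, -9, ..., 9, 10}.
Over all integers in [-10, 10], LHS − RHS is smallest at x = 0, where it equals 1:
x = 0: LHS = |0| = 0, RHS = 0 - 1 = -1; 0 ≥ -1 — holds
At the ends of the range:
x = -10: LHS = |-10| = 10, RHS = (-10) - 1 = -11; 10 ≥ -11 — holds
x = 10: LHS = |10| = 10, RHS = 10 - 1 = 9; 10 ≥ 9 — holds
Hence LHS − RHS is never negative, i.e. LHS ≥ RHS throughout, so the relation holds for every integer in [-10, 10].

No counterexample appears in that range.

Answer: 0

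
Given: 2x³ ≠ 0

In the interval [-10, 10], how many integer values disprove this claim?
Counterexamples in [-10, 10]: {0}.

Counting them gives 1 values.

Answer: 1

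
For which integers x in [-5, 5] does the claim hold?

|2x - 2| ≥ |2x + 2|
Holds for: {-5, -4, -3, -2, -1, 0}
Fails for: {1, 2, 3, 4, 5}

Answer: {-5, -4, -3, -2, -1, 0}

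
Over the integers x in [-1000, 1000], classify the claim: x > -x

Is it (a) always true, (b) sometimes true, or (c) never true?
Holds at x = 1: 1 > -1 — holds
Fails at x = 0: RHS = -0 = 0; 0 > 0 — FAILS
It is satisfied by some integers in the range but not all.

Answer: Sometimes true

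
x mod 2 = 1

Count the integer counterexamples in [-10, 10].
Counterexamples in [-10, 10]: {-10, -8, -6, -4, -2, 0, 2, 4, 6, 8, 10}.

Counting them gives 11 values.

Answer: 11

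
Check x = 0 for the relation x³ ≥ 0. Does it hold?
x = 0: LHS = 0³ = 0; 0 ≥ 0 — holds

The relation is satisfied at x = 0.

Answer: Yes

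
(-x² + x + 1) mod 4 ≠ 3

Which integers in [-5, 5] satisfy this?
Holds for: {-4, -3, 0, 1, 4, 5}
Fails for: {-5, -2, -1, 2, 3}

Answer: {-4, -3, 0, 1, 4, 5}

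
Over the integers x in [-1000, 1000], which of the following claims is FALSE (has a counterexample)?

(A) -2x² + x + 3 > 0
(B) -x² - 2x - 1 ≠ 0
(A) x = -1: LHS = -2·(-1)² + (-1) + 3 = 0; 0 > 0 — FAILS
(B) x = -1: LHS = -(-1)² - 2·(-1) - 1 = 0; 0 ≠ 0 — FAILS

Answer: Both A and B are false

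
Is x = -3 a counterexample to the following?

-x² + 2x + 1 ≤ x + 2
Substitute x = -3 into the relation:
x = -3: LHS = -(-3)² + 2·(-3) + 1 = -14, RHS = (-3) + 2 = -1; -14 ≤ -1 — holds

The relation holds at x = -3, so it is not a counterexample.

Answer: No, x = -3 is not a counterexample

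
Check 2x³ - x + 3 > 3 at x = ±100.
x = 100: LHS = 2·100³ - 100 + 3 = 1999903; 1999903 > 3 — holds
x = -100: LHS = 2·(-100)³ - (-100) + 3 = -1999897; -1999897 > 3 — FAILS

Answer: Partially: holds for x = 100, fails for x = -100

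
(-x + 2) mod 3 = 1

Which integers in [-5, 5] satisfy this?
Holds for: {-5, -2, 1, 4}
Fails for: {-4, -3, -1, 0, 2, 3, 5}

Answer: {-5, -2, 1, 4}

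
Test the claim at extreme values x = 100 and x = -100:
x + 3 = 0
x = 100: LHS = 100 + 3 = 103; 103 = 0 — FAILS
x = -100: LHS = (-100) + 3 = -97; -97 = 0 — FAILS

Answer: No, fails for both x = 100 and x = -100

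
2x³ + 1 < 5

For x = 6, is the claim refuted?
Substitute x = 6 into the relation:
x = 6: LHS = 2·6³ + 1 = 433; 433 < 5 — FAILS

Since the claim fails at x = 6, this value is a counterexample.

Answer: Yes, x = 6 is a counterexample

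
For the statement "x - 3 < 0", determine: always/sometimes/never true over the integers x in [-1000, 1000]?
Holds at x = 0: LHS = 0 - 3 = -3; -3 < 0 — holds
Fails at x = 3: LHS = 3 - 3 = 0; 0 < 0 — FAILS
It is satisfied by some integers in the range but not all.

Answer: Sometimes true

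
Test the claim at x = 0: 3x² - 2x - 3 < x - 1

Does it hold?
x = 0: LHS = 3·0² - 2·0 - 3 = -3, RHS = 0 - 1 = -1; -3 < -1 — holds

The relation is satisfied at x = 0.

Answer: Yes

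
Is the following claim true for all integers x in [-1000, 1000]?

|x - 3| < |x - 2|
The claim fails at x = 0:
x = 0: LHS = |0 - 3| = |-3| = 3, RHS = |0 - 2| = |-2| = 2; 3 < 2 — FAILS

Because a single integer refutes it, the statement is false.

Answer: False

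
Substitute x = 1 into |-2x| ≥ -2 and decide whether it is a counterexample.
Substitute x = 1 into the relation:
x = 1: LHS = |-2·1| = |-2| = 2; 2 ≥ -2 — holds

The relation holds at x = 1, so it is not a counterexample.

Answer: No, x = 1 is not a counterexample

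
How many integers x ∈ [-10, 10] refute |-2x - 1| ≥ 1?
Over all integers in [-10, 10], LHS − RHS is smallest at x = 0, where it equals 0:
x = 0: LHS = |-2·0 - 1| = |-1| = 1; 1 ≥ 1 — holds
At the ends of the range:
x = -10: LHS = |-2·(-10) - 1| = |19| = 19; 19 ≥ 1 — holds
x = 10: LHS = |-2·10 - 1| = |-21| = 21; 21 ≥ 1 — holds
Hence LHS − RHS is never negative, i.e. LHS ≥ RHS throughout, so the relation holds for every integer in [-10, 10].

No counterexample appears in that range.

Answer: 0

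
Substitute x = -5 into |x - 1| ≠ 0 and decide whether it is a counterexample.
Substitute x = -5 into the relation:
x = -5: LHS = |(-5) - 1| = |-6| = 6; 6 ≠ 0 — holds

The claim holds here, so x = -5 is not a counterexample. (A counterexample exists elsewhere, e.g. x = 1.)

Answer: No, x = -5 is not a counterexample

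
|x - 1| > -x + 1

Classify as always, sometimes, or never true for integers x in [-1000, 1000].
Holds at x = 2: LHS = |2 - 1| = |1| = 1, RHS = -2 + 1 = -1; 1 > -1 — holds
Fails at x = 0: LHS = |0 - 1| = |-1| = 1, RHS = -0 + 1 = 1; 1 > 1 — FAILS
It is satisfied by some integers in the range but not all.

Answer: Sometimes true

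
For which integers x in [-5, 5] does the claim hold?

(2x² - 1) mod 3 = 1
Holds for: {-5, -4, -2, -1, 1, 2, 4, 5}
Fails for: {-3, 0, 3}

Answer: {-5, -4, -2, -1, 1, 2, 4, 5}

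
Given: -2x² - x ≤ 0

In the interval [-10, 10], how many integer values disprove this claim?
Over all integers in [-10, 10], LHS − RHS is largest at x = 0, where it equals 0:
x = 0: LHS = -2·0² - 0 = 0; 0 ≤ 0 — holds
At the ends of the range:
x = -10: LHS = -2·(-10)² - (-10) = -190; -190 ≤ 0 — holds
x = 10: LHS = -2·10² - 10 = -210; -210 ≤ 0 — holds
Hence LHS − RHS is never positive, i.e. LHS ≤ RHS throughout, so the relation holds for every integer in [-10, 10].

No counterexample appears in that range.

Answer: 0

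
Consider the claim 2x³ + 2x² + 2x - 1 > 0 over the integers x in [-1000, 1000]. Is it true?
The claim fails at x = 0:
x = 0: LHS = 2·0³ + 2·0² + 2·0 - 1 = -1; -1 > 0 — FAILS

Because a single integer refutes it, the statement is false.

Answer: False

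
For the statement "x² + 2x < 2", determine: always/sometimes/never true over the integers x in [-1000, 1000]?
Holds at x = 0: LHS = 0² + 2·0 = 0; 0 < 2 — holds
Fails at x = 1: LHS = 1² + 2·1 = 3; 3 < 2 — FAILS
It is satisfied by some integers in the range but not all.

Answer: Sometimes true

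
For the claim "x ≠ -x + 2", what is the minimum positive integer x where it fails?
Testing positive integers:
x = 1: RHS = -1 + 2 = 1; 1 ≠ 1 — FAILS  ← smallest positive counterexample

Answer: x = 1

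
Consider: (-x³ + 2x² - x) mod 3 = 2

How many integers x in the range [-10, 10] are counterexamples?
Counterexamples in [-10, 10]: {-10, -9, -8, -7, -6, -5, -4, -3, -2, -1, 0, 1, 2, 3, 4, 5, 6, 7, 8, 9, 10}.

Counting them gives 21 values.

Answer: 21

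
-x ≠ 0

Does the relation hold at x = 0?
x = 0: LHS = -0 = 0; 0 ≠ 0 — FAILS

The relation fails at x = 0, so x = 0 is a counterexample.

Answer: No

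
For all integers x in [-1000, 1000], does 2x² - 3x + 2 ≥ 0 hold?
Over all integers in [-1000, 1000], LHS − RHS is smallest at x = 1, where it equals 1:
x = 1: LHS = 2·1² - 3·1 + 2 = 1; 1 ≥ 0 — holds
At the ends of the range:
x = -1000: LHS = 2·(-1000)² - 3·(-1000) + 2 = 2003002; 2003002 ≥ 0 — holds
x = 1000: LHS = 2·1000² - 3·1000 + 2 = 1997002; 1997002 ≥ 0 — holds
Hence LHS − RHS is never negative, i.e. LHS ≥ RHS throughout, so the relation holds for every integer in [-1000, 1000].

No counterexample exists.

Answer: True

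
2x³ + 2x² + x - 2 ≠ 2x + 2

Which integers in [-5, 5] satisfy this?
Track d = LHS − RHS over the integers in [-5, 5]. Equality would need d = 0, but d changes sign only between consecutive integers, jumping over 0:
x = 1: LHS = 2·1³ + 2·1² + 1 - 2 = 3, RHS = 2·1 + 2 = 4; 3 ≠ 4 — holds  (d = -1)
x = 2: LHS = 2·2³ + 2·2² + 2 - 2 = 24, RHS = 2·2 + 2 = 6; 24 ≠ 6 — holds  (d = 18)
Away from these crossings d keeps a constant sign, and checking every integer in [-5, 5] confirms d ≠ 0 throughout. Hence the two sides are never equal, so the relation holds for every integer in [-5, 5].

Answer: All integers in [-5, 5]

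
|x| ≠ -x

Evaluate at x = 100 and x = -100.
x = 100: LHS = |100| = 100; 100 ≠ -100 — holds
x = -100: LHS = |-100| = 100, RHS = -(-100) = 100; 100 ≠ 100 — FAILS

Answer: Partially: holds for x = 100, fails for x = -100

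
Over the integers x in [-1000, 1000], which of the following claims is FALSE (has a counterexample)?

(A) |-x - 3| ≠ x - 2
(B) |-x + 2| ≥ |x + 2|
(A) Over all integers in [-1000, 1000], LHS − RHS is always positive; it is smallest at x = 0, where it equals 5:
x = 0: LHS = |-0 - 3| = |-3| = 3, RHS = 0 - 2 = -2; 3 ≠ -2 — holds
At the ends of the range:
x = -1000: LHS = |-(-1000) - 3| = |997| = 997, RHS = (-1000) - 2 = -1002; 997 ≠ -1002 — holds
x = 1000: LHS = |-1000 - 3| = |-1003| = 1003, RHS = 1000 - 2 = 998; 1003 ≠ 998 — holds
Hence LHS − RHS is never 0, i.e. the two sides are never equal, so the relation holds for every integer in [-1000, 1000].

(B) x = 1: LHS = |-1 + 2| = |1| = 1, RHS = |1 + 2| = |3| = 3; 1 ≥ 3 — FAILS

Only (B) has a counterexample.

Answer: B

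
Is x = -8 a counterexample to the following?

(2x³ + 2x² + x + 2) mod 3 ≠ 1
Substitute x = -8 into the relation:
x = -8: LHS = (2·(-8)³ + 2·(-8)² + (-8) + 2) mod 3 = (-902) mod 3 = 1; 1 ≠ 1 — FAILS

Since the claim fails at x = -8, this value is a counterexample.

Answer: Yes, x = -8 is a counterexample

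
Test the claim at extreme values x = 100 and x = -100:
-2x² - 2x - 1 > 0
x = 100: LHS = -2·100² - 2·100 - 1 = -20201; -20201 > 0 — FAILS
x = -100: LHS = -2·(-100)² - 2·(-100) - 1 = -19801; -19801 > 0 — FAILS

Answer: No, fails for both x = 100 and x = -100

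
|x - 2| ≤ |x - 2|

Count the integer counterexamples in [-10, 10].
Over all integers in [-10, 10], LHS − RHS is largest at x = 0, where it equals 0:
x = 0: LHS = |0 - 2| = |-2| = 2, RHS = |0 - 2| = |-2| = 2; 2 ≤ 2 — holds
At the ends of the range:
x = -10: LHS = |(-10) - 2| = |-12| = 12, RHS = |(-10) - 2| = |-12| = 12; 12 ≤ 12 — holds
x = 10: LHS = |10 - 2| = |8| = 8, RHS = |10 - 2| = |8| = 8; 8 ≤ 8 — holds
Hence LHS − RHS is never positive, i.e. LHS ≤ RHS throughout, so the relation holds for every integer in [-10, 10].

No counterexample appears in that range.

Answer: 0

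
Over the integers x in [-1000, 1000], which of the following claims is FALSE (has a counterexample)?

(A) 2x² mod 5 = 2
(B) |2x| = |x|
(A) x = 0: LHS = (2·0²) mod 5 = 0 mod 5 = 0; 0 = 2 — FAILS
(B) x = 1: LHS = |2·1| = |2| = 2, RHS = |1| = 1; 2 = 1 — FAILS

Answer: Both A and B are false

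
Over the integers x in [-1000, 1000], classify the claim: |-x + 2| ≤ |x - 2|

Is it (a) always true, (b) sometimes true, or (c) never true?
Over all integers in [-1000, 1000], LHS − RHS is largest at x = 0, where it equals 0:
x = 0: LHS = |-0 + 2| = |2| = 2, RHS = |0 - 2| = |-2| = 2; 2 ≤ 2 — holds
At the ends of the range:
x = -1000: LHS = |-(-1000) + 2| = |1002| = 1002, RHS = |(-1000) - 2| = |-1002| = 1002; 1002 ≤ 1002 — holds
x = 1000: LHS = |-1000 + 2| = |-998| = 998, RHS = |1000 - 2| = |998| = 998; 998 ≤ 998 — holds
Hence LHS − RHS is never positive, i.e. LHS ≤ RHS throughout, so the relation holds for every integer in [-1000, 1000].

No counterexample exists.

Answer: Always true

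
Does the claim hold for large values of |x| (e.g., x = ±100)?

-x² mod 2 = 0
x = 100: LHS = (-100²) mod 2 = (-10000) mod 2 = 0; 0 = 0 — holds
x = -100: LHS = (-(-100)²) mod 2 = (-10000) mod 2 = 0; 0 = 0 — holds

Answer: Yes, holds for both x = 100 and x = -100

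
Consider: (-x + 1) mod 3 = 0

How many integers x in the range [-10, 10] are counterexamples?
Counterexamples in [-10, 10]: {-10, -9, -7, -6, -4, -3, -1, 0, 2, 3, 5, 6, 8, 9}.

Counting them gives 14 values.

Answer: 14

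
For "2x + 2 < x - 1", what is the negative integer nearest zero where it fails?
Testing negative integers from -1 downward:
x = -1: LHS = 2·(-1) + 2 = 0, RHS = (-1) - 1 = -2; 0 < -2 — FAILS  ← closest negative counterexample to 0

Answer: x = -1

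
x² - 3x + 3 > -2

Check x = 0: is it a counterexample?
Substitute x = 0 into the relation:
x = 0: LHS = 0² - 3·0 + 3 = 3; 3 > -2 — holds

The relation holds at x = 0, so it is not a counterexample.

Answer: No, x = 0 is not a counterexample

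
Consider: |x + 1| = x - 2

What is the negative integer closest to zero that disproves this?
Testing negative integers from -1 downward:
x = -1: LHS = |(-1) + 1| = |0| = 0, RHS = (-1) - 2 = -3; 0 = -3 — FAILS  ← closest negative counterexample to 0

Answer: x = -1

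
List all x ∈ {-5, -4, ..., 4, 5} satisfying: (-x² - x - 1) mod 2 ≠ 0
For a polynomial with integer coefficients, its value mod 2 depends only on x mod 2, so it suffices to check one representative of each residue class, x = 0, 1:
x = 0: LHS = (-0² - 0 - 1) mod 2 = (-1) mod 2 = 1; 1 ≠ 0 — holds
x = 1: LHS = (-1² - 1 - 1) mod 2 = (-3) mod 2 = 1; 1 ≠ 0 — holds
The relation holds in every residue class, so the relation holds for every integer in [-5, 5].

Answer: All integers in [-5, 5]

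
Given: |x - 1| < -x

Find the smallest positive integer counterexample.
Testing positive integers:
x = 1: LHS = |1 - 1| = |0| = 0; 0 < -1 — FAILS  ← smallest positive counterexample

Answer: x = 1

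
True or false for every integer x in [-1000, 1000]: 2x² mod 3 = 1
The claim fails at x = 0:
x = 0: LHS = (2·0²) mod 3 = 0 mod 3 = 0; 0 = 1 — FAILS

Because a single integer refutes it, the statement is false.

Answer: False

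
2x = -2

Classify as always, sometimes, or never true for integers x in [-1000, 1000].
Holds at x = -1: LHS = 2·(-1) = -2; -2 = -2 — holds
Fails at x = 0: LHS = 2·0 = 0; 0 = -2 — FAILS
It is satisfied by some integers in the range but not all.

Answer: Sometimes true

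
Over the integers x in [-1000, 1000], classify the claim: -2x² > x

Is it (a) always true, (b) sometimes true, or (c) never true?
Over all integers in [-1000, 1000], LHS − RHS is largest at x = 0, where it equals 0:
x = 0: LHS = -2·0² = 0; 0 > 0 — FAILS
At the ends of the range:
x = -1000: LHS = -2·(-1000)² = -2000000; -2000000 > -1000 — FAILS
x = 1000: LHS = -2·1000² = -2000000; -2000000 > 1000 — FAILS
Hence LHS − RHS is never positive, i.e. LHS ≤ RHS throughout, so the claimed relation (>) fails for every integer in [-1000, 1000].

No integer in the range satisfies it.

Answer: Never true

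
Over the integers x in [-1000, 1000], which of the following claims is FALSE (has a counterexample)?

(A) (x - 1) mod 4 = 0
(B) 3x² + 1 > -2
(A) x = 0: LHS = (0 - 1) mod 4 = (-1) mod 4 = 3; 3 = 0 — FAILS

(B) Over all integers in [-1000, 1000], LHS − RHS is smallest at x = 0, where it equals 3:
x = 0: LHS = 3·0² + 1 = 1; 1 > -2 — holds
At the ends of the range:
x = -1000: LHS = 3·(-1000)² + 1 = 3000001; 3000001 > -2 — holds
x = 1000: LHS = 3·1000² + 1 = 3000001; 3000001 > -2 — holds
Hence LHS − RHS is never zero or negative, i.e. LHS > RHS throughout, so the relation holds for every integer in [-1000, 1000].

Only (A) has a counterexample.

Answer: A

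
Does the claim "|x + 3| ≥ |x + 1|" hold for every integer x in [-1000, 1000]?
The claim fails at x = -3:
x = -3: LHS = |(-3) + 3| = |0| = 0, RHS = |(-3) + 1| = |-2| = 2; 0 ≥ 2 — FAILS

Because a single integer refutes it, the statement is false.

Answer: False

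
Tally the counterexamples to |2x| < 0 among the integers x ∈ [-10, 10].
Counterexamples in [-10, 10]: {-10, -9, -8, -7, -6, -5, -4, -3, -2, -1, 0, 1, 2, 3, 4, 5, 6, 7, 8, 9, 10}.

Counting them gives 21 values.

Answer: 21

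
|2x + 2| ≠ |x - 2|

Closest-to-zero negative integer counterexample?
Testing negative integers from -1 downward:
x = -1: LHS = |2·(-1) + 2| = |0| = 0, RHS = |(-1) - 2| = |-3| = 3; 0 ≠ 3 — holds
x = -2: LHS = |2·(-2) + 2| = |-2| = 2, RHS = |(-2) - 2| = |-4| = 4; 2 ≠ 4 — holds
x = -3: LHS = |2·(-3) + 2| = |-4| = 4, RHS = |(-3) - 2| = |-5| = 5; 4 ≠ 5 — holds
x = -4: LHS = |2·(-4) + 2| = |-6| = 6, RHS = |(-4) - 2| = |-6| = 6; 6 ≠ 6 — FAILS  ← closest negative counterexample to 0

Answer: x = -4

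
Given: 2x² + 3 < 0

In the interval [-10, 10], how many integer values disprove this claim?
Counterexamples in [-10, 10]: {-10, -9, -8, -7, -6, -5, -4, -3, -2, -1, 0, 1, 2, 3, 4, 5, 6, 7, 8, 9, 10}.

Counting them gives 21 values.

Answer: 21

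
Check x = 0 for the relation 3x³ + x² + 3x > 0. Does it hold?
x = 0: LHS = 3·0³ + 0² + 3·0 = 0; 0 > 0 — FAILS

The relation fails at x = 0, so x = 0 is a counterexample.

Answer: No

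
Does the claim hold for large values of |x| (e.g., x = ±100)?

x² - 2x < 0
x = 100: LHS = 100² - 2·100 = 9800; 9800 < 0 — FAILS
x = -100: LHS = (-100)² - 2·(-100) = 10200; 10200 < 0 — FAILS

Answer: No, fails for both x = 100 and x = -100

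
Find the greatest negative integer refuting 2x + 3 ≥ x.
Testing negative integers from -1 downward:
x = -1: LHS = 2·(-1) + 3 = 1; 1 ≥ -1 — holds
x = -2: LHS = 2·(-2) + 3 = -1; -1 ≥ -2 — holds
x = -3: LHS = 2·(-3) + 3 = -3; -3 ≥ -3 — holds
x = -4: LHS = 2·(-4) + 3 = -5; -5 ≥ -4 — FAILS  ← closest negative counterexample to 0

Answer: x = -4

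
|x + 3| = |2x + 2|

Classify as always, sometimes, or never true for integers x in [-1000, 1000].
Holds at x = 1: LHS = |1 + 3| = |4| = 4, RHS = |2·1 + 2| = |4| = 4; 4 = 4 — holds
Fails at x = 0: LHS = |0 + 3| = |3| = 3, RHS = |2·0 + 2| = |2| = 2; 3 = 2 — FAILS
It is satisfied by some integers in the range but not all.

Answer: Sometimes true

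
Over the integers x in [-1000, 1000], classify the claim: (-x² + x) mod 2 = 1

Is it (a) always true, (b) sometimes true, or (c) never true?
For a polynomial with integer coefficients, its value mod 2 depends only on x mod 2, so it suffices to check one representative of each residue class, x = 0, 1:
x = 0: LHS = (-0² + 0) mod 2 = 0 mod 2 = 0; 0 = 1 — FAILS
x = 1: LHS = (-1² + 1) mod 2 = 0 mod 2 = 0; 0 = 1 — FAILS
The relation fails in every residue class, so the claimed relation (=) fails for every integer in [-1000, 1000].

No integer in the range satisfies it.

Answer: Never true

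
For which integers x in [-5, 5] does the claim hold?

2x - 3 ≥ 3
Holds for: {3, 4, 5}
Fails for: {-5, -4, -3, -2, -1, 0, 1, 2}

Answer: {3, 4, 5}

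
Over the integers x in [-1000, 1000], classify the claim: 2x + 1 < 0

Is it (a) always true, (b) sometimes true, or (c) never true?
Holds at x = -1: LHS = 2·(-1) + 1 = -1; -1 < 0 — holds
Fails at x = 0: LHS = 2·0 + 1 = 1; 1 < 0 — FAILS
It is satisfied by some integers in the range but not all.

Answer: Sometimes true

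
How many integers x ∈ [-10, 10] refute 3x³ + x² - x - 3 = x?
Counterexamples in [-10, 10]: {-10, -9, -8, -7, -6, -5, -4, -3, -2, -1, 0, 1, 2, 3, 4, 5, 6, 7, 8, 9, 10}.

Counting them gives 21 values.

Answer: 21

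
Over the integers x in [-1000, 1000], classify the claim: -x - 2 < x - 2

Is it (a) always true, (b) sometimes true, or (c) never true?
Holds at x = 1: LHS = -1 - 2 = -3, RHS = 1 - 2 = -1; -3 < -1 — holds
Fails at x = 0: LHS = -0 - 2 = -2, RHS = 0 - 2 = -2; -2 < -2 — FAILS
It is satisfied by some integers in the range but not all.

Answer: Sometimes true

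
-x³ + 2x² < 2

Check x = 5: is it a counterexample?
Substitute x = 5 into the relation:
x = 5: LHS = -5³ + 2·5² = -75; -75 < 2 — holds

The claim holds here, so x = 5 is not a counterexample. (A counterexample exists elsewhere, e.g. x = -1.)

Answer: No, x = 5 is not a counterexample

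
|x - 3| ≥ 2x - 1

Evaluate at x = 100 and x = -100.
x = 100: LHS = |100 - 3| = |97| = 97, RHS = 2·100 - 1 = 199; 97 ≥ 199 — FAILS
x = -100: LHS = |(-100) - 3| = |-103| = 103, RHS = 2·(-100) - 1 = -201; 103 ≥ -201 — holds

Answer: Partially: fails for x = 100, holds for x = -100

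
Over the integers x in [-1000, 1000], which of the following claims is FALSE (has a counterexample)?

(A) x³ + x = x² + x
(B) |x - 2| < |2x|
(A) x = -1: LHS = (-1)³ + (-1) = -2, RHS = (-1)² + (-1) = 0; -2 = 0 — FAILS
(B) x = 0: LHS = |0 - 2| = |-2| = 2, RHS = |2·0| = |0| = 0; 2 < 0 — FAILS

Answer: Both A and B are false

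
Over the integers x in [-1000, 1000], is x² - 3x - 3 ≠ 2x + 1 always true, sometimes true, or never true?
Track d = LHS − RHS over the integers in [-1000, 1000]. Equality would need d = 0, but d changes sign only between consecutive integers, jumping over 0:
x = -1: LHS = (-1)² - 3·(-1) - 3 = 1, RHS = 2·(-1) + 1 = -1; 1 ≠ -1 — holds  (d = 2)
x = 0: LHS = 0² - 3·0 - 3 = -3, RHS = 2·0 + 1 = 1; -3 ≠ 1 — holds  (d = -4)
x = 5: LHS = 5² - 3·5 - 3 = 7, RHS = 2·5 + 1 = 11; 7 ≠ 11 — holds  (d = -4)
x = 6: LHS = 6² - 3·6 - 3 = 15, RHS = 2·6 + 1 = 13; 15 ≠ 13 — holds  (d = 2)
Away from these crossings d keeps a constant sign, and checking every integer in [-1000, 1000] confirms d ≠ 0 throughout. Hence the two sides are never equal, so the relation holds for every integer in [-1000, 1000].

No counterexample exists.

Answer: Always true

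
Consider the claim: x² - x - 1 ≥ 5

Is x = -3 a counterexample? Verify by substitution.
Substitute x = -3 into the relation:
x = -3: LHS = (-3)² - (-3) - 1 = 11; 11 ≥ 5 — holds

The claim holds here, so x = -3 is not a counterexample. (A counterexample exists elsewhere, e.g. x = 0.)

Answer: No, x = -3 is not a counterexample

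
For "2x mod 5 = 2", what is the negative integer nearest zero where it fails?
Testing negative integers from -1 downward:
x = -1: LHS = (2·(-1)) mod 5 = (-2) mod 5 = 3; 3 = 2 — FAILS  ← closest negative counterexample to 0

Answer: x = -1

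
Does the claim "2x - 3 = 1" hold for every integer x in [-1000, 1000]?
The claim fails at x = 0:
x = 0: LHS = 2·0 - 3 = -3; -3 = 1 — FAILS

Because a single integer refutes it, the statement is false.

Answer: False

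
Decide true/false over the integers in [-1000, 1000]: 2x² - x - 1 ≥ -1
Over all integers in [-1000, 1000], LHS − RHS is smallest at x = 0, where it equals 0:
x = 0: LHS = 2·0² - 0 - 1 = -1; -1 ≥ -1 — holds
At the ends of the range:
x = -1000: LHS = 2·(-1000)² - (-1000) - 1 = 2000999; 2000999 ≥ -1 — holds
x = 1000: LHS = 2·1000² - 1000 - 1 = 1998999; 1998999 ≥ -1 — holds
Hence LHS − RHS is never negative, i.e. LHS ≥ RHS throughout, so the relation holds for every integer in [-1000, 1000].

No counterexample exists.

Answer: True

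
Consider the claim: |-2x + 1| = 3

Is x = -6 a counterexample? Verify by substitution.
Substitute x = -6 into the relation:
x = -6: LHS = |-2·(-6) + 1| = |13| = 13; 13 = 3 — FAILS

Since the claim fails at x = -6, this value is a counterexample.

Answer: Yes, x = -6 is a counterexample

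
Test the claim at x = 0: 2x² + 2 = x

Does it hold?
x = 0: LHS = 2·0² + 2 = 2; 2 = 0 — FAILS

The relation fails at x = 0, so x = 0 is a counterexample.

Answer: No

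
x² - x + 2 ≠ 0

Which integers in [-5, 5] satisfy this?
Over all integers in [-5, 5], LHS − RHS is always positive; it is smallest at x = 0, where it equals 2:
x = 0: LHS = 0² - 0 + 2 = 2; 2 ≠ 0 — holds
At the ends of the range:
x = -5: LHS = (-5)² - (-5) + 2 = 32; 32 ≠ 0 — holds
x = 5: LHS = 5² - 5 + 2 = 22; 22 ≠ 0 — holds
Hence LHS − RHS is never 0, i.e. the two sides are never equal, so the relation holds for every integer in [-5, 5].

Answer: All integers in [-5, 5]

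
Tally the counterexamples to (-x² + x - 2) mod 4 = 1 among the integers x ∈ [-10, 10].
Counterexamples in [-10, 10]: {-10, -9, -8, -7, -6, -5, -4, -3, -2, -1, 0, 1, 2, 3, 4, 5, 6, 7, 8, 9, 10}.

Counting them gives 21 values.

Answer: 21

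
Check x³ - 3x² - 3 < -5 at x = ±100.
x = 100: LHS = 100³ - 3·100² - 3 = 969997; 969997 < -5 — FAILS
x = -100: LHS = (-100)³ - 3·(-100)² - 3 = -1030003; -1030003 < -5 — holds

Answer: Partially: fails for x = 100, holds for x = -100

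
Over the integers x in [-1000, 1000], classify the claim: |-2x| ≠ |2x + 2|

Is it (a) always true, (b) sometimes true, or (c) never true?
Track d = LHS − RHS over the integers in [-1000, 1000]. Equality would need d = 0, but d changes sign only between consecutive integers, jumping over 0:
x = -1: LHS = |-2·(-1)| = |2| = 2, RHS = |2·(-1) + 2| = |0| = 0; 2 ≠ 0 — holds  (d = 2)
x = 0: LHS = |-2·0| = |0| = 0, RHS = |2·0 + 2| = |2| = 2; 0 ≠ 2 — holds  (d = -2)
Away from these crossings d keeps a constant sign, and checking every integer in [-1000, 1000] confirms d ≠ 0 throughout. Hence the two sides are never equal, so the relation holds for every integer in [-1000, 1000].

No counterexample exists.

Answer: Always true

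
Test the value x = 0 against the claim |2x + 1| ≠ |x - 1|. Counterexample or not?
Substitute x = 0 into the relation:
x = 0: LHS = |2·0 + 1| = |1| = 1, RHS = |0 - 1| = |-1| = 1; 1 ≠ 1 — FAILS

Since the claim fails at x = 0, this value is a counterexample.

Answer: Yes, x = 0 is a counterexample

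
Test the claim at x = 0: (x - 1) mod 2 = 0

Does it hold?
x = 0: LHS = (0 - 1) mod 2 = (-1) mod 2 = 1; 1 = 0 — FAILS

The relation fails at x = 0, so x = 0 is a counterexample.

Answer: No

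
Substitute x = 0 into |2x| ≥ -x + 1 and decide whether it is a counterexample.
Substitute x = 0 into the relation:
x = 0: LHS = |2·0| = |0| = 0, RHS = -0 + 1 = 1; 0 ≥ 1 — FAILS

Since the claim fails at x = 0, this value is a counterexample.

Answer: Yes, x = 0 is a counterexample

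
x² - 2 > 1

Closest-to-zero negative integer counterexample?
Testing negative integers from -1 downward:
x = -1: LHS = (-1)² - 2 = -1; -1 > 1 — FAILS  ← closest negative counterexample to 0

Answer: x = -1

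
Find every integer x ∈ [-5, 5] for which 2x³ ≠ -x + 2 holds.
Track d = LHS − RHS over the integers in [-5, 5]. Equality would need d = 0, but d changes sign only between consecutive integers, jumping over 0:
x = 0: LHS = 2·0³ = 0, RHS = -0 + 2 = 2; 0 ≠ 2 — holds  (d = -2)
x = 1: LHS = 2·1³ = 2, RHS = -1 + 2 = 1; 2 ≠ 1 — holds  (d = 1)
Away from these crossings d keeps a constant sign, and checking every integer in [-5, 5] confirms d ≠ 0 throughout. Hence the two sides are never equal, so the relation holds for every integer in [-5, 5].

Answer: All integers in [-5, 5]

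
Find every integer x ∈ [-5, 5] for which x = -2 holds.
Holds for: {-2}
Fails for: {-5, -4, -3, -1, 0, 1, 2, 3, 4, 5}

Answer: {-2}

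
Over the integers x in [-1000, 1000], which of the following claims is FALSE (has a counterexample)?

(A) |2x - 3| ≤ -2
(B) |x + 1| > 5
(A) x = 0: LHS = |2·0 - 3| = |-3| = 3; 3 ≤ -2 — FAILS
(B) x = 0: LHS = |0 + 1| = |1| = 1; 1 > 5 — FAILS

Answer: Both A and B are false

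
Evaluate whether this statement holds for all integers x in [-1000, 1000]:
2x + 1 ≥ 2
The claim fails at x = 0:
x = 0: LHS = 2·0 + 1 = 1; 1 ≥ 2 — FAILS

Because a single integer refutes it, the statement is false.

Answer: False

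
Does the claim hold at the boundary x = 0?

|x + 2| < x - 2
x = 0: LHS = |0 + 2| = |2| = 2, RHS = 0 - 2 = -2; 2 < -2 — FAILS

The relation fails at x = 0, so x = 0 is a counterexample.

Answer: No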